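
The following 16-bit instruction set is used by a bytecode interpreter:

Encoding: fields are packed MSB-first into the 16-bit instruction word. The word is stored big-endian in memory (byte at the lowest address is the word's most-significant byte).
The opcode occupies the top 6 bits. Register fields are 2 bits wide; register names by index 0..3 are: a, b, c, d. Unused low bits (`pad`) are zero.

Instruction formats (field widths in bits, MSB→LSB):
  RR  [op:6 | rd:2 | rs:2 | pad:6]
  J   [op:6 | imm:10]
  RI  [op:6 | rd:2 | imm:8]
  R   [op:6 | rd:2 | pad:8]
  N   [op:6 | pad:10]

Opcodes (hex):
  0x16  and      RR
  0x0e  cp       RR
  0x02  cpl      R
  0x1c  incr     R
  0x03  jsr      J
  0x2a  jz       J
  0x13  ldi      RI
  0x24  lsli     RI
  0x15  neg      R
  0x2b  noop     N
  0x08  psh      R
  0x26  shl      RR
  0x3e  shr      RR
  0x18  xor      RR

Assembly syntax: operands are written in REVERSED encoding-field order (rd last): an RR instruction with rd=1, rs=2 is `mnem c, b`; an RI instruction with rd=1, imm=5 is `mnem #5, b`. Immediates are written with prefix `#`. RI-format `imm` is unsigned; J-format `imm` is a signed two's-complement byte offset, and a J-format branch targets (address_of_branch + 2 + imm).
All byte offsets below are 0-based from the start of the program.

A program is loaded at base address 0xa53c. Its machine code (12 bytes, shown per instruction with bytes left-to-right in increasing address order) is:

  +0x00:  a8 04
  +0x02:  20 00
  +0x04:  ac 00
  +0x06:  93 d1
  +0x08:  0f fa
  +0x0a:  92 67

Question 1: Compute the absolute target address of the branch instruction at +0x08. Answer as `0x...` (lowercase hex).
0xa540

[08] 0f fa → 0x0ffa
  opcode bits[15:10]=0x3: jsr/J
  imm@[9:0]=0x3fa (s10→-6) ⇒ #-6
  target = base 0xa53c + off 0x08 + 2 + imm -6 = 0xa540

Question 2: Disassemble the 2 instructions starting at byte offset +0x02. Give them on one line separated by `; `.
@+02  big-endian(20 00) = 0x2000
  op=0x2000>>10=0x8 ⇒ psh (R)
  rd@[9:8]=0x0 ⇒ a
@+04  big-endian(ac 00) = 0xac00
  op=0xac00>>10=0x2b ⇒ noop (N)

psh a; noop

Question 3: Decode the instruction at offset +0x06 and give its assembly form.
@+06  big-endian(93 d1) = 0x93d1
  opcode bits[15:10]=0x24: lsli/RI
  rd: (w>>8)&0x3=0x3 → d
  imm: (w>>0)&0xff=0xd1 → #209

lsli #209, d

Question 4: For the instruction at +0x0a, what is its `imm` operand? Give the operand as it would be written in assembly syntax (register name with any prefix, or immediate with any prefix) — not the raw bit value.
+0x0a: 92 67 ⇒ word 0x9267 (big)
  op=0x9267>>10=0x24 ⇒ lsli (RI)
  rd@[9:8]=0x2 ⇒ c
  imm@[7:0]=0x67 ⇒ #103

#103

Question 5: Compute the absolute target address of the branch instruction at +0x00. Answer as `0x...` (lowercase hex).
@+00  big-endian(a8 04) = 0xa804
  op=0xa804>>10=0x2a ⇒ jz (J)
  [9:0] imm=4 = #4
  target = base 0xa53c + off 0x00 + 2 + imm 4 = 0xa542

0xa542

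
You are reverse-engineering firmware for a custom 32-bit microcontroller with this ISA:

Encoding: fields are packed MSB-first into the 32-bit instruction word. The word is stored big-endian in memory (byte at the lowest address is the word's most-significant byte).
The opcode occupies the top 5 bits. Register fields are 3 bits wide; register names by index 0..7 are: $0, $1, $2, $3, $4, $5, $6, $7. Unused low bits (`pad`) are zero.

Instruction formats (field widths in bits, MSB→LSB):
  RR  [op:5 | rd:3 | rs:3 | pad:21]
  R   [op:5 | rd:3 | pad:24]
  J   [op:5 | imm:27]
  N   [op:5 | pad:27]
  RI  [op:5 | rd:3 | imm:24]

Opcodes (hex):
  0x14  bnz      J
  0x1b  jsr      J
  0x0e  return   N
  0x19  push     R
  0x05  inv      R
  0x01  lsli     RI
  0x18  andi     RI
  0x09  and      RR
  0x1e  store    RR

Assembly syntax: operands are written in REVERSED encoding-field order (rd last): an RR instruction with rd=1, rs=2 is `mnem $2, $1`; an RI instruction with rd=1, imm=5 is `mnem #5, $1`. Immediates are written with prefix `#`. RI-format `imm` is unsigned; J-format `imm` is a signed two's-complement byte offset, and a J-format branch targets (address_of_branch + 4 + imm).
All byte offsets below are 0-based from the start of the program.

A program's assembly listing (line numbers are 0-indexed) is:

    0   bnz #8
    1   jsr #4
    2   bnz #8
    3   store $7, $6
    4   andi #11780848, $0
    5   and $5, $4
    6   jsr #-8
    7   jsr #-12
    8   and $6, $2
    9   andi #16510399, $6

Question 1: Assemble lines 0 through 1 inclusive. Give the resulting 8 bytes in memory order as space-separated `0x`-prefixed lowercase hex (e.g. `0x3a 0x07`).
0xa0 0x00 0x00 0x08 0xd8 0x00 0x00 0x04

L0: bnz op=0x14:5|imm=8:27 ⇒ 0xa0000008 ⇒ big a0 00 00 08
L1: jsr op=0x1b:5|imm=4:27 ⇒ 0xd8000004 ⇒ big d8 00 00 04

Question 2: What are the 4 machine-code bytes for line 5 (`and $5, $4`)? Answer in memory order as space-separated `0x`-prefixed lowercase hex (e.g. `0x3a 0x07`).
line 5 (and): pack op=0x9:5|rd=4:3|rs=5:3|pad=0:21 = 0x4ca00000; big→ 4c a0 00 00

0x4c 0xa0 0x00 0x00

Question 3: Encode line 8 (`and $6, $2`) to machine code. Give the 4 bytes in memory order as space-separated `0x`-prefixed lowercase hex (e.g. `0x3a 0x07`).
8. and fields op=0x9:5|rd=2:3|rs=6:3|pad=0:21 → word 4ac00000h → 4a c0 00 00

0x4a 0xc0 0x00 0x00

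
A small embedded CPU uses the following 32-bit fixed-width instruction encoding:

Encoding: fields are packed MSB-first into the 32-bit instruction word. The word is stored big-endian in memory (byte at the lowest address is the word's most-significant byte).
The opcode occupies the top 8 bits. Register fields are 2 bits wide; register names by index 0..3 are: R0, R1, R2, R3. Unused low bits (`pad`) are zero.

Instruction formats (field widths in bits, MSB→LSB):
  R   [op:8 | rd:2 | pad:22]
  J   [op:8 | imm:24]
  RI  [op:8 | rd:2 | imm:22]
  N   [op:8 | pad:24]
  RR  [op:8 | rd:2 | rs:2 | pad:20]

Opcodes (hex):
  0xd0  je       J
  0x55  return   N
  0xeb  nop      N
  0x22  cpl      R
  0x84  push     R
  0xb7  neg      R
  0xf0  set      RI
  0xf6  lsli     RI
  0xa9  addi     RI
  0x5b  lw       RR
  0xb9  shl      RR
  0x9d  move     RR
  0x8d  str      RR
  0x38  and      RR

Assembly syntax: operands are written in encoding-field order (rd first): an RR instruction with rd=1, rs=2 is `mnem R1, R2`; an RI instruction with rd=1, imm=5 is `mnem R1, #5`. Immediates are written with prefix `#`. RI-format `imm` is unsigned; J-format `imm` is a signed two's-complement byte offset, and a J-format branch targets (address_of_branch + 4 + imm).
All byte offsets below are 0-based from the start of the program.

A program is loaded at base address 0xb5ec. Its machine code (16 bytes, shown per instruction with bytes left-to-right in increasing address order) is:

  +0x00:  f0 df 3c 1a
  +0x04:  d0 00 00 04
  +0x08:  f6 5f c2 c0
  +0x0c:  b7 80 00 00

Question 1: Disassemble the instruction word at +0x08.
+0x08: f6 5f c2 c0 ⇒ word 0xf65fc2c0 (big)
  op=0xf65fc2c0>>24=0xf6 ⇒ lsli (RI)
  rd@[23:22]=0x1 ⇒ R1
  imm@[21:0]=0x1fc2c0 ⇒ #2081472

lsli R1, #2081472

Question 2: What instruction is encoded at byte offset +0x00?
[00] f0 df 3c 1a → 0xf0df3c1a
  top 8b → 0xf0 → set [RI]
  rd@[23:22]=0x3 ⇒ R3
  imm@[21:0]=0x1f3c1a ⇒ #2047002

set R3, #2047002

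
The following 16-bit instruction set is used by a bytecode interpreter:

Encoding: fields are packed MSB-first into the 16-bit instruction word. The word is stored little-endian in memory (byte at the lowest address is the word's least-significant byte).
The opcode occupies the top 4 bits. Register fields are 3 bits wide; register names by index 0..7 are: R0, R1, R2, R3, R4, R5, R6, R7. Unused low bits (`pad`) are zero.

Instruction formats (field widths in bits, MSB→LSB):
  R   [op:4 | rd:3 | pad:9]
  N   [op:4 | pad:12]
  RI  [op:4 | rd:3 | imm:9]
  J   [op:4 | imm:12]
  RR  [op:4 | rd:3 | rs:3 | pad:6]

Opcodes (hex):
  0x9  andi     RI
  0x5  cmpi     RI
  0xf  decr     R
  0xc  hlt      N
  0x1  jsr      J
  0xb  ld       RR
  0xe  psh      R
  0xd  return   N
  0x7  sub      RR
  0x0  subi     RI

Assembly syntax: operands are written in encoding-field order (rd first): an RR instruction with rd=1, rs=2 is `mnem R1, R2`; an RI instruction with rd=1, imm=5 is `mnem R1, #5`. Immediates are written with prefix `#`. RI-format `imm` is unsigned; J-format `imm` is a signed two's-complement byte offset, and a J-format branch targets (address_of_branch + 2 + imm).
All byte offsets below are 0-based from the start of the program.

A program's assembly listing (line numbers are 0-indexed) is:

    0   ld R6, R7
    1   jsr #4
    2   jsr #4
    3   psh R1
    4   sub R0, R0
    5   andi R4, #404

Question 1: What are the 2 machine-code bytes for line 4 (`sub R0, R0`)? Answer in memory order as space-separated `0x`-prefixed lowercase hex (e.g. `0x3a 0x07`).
0x00 0x70

line 4 (sub): pack op=0x7:4|rd=0:3|rs=0:3|pad=0:6 = 0x7000; little→ 00 70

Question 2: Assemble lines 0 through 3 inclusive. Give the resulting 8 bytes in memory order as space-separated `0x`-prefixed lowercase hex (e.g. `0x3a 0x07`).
0xc0 0xbd 0x04 0x10 0x04 0x10 0x00 0xe2

0. ld fields op=0xb:4|rd=6:3|rs=7:3|pad=0:6 → word bdc0h → c0 bd
1. jsr fields op=0x1:4|imm=4:12 → word 1004h → 04 10
2. jsr fields op=0x1:4|imm=4:12 → word 1004h → 04 10
3. psh fields op=0xe:4|rd=1:3|pad=0:9 → word e200h → 00 e2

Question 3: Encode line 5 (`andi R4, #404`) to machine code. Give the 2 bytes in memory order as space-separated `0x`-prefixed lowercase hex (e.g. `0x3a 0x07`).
L5: andi op=0x9:4|rd=4:3|imm=404:9 ⇒ 0x9994 ⇒ little 94 99

0x94 0x99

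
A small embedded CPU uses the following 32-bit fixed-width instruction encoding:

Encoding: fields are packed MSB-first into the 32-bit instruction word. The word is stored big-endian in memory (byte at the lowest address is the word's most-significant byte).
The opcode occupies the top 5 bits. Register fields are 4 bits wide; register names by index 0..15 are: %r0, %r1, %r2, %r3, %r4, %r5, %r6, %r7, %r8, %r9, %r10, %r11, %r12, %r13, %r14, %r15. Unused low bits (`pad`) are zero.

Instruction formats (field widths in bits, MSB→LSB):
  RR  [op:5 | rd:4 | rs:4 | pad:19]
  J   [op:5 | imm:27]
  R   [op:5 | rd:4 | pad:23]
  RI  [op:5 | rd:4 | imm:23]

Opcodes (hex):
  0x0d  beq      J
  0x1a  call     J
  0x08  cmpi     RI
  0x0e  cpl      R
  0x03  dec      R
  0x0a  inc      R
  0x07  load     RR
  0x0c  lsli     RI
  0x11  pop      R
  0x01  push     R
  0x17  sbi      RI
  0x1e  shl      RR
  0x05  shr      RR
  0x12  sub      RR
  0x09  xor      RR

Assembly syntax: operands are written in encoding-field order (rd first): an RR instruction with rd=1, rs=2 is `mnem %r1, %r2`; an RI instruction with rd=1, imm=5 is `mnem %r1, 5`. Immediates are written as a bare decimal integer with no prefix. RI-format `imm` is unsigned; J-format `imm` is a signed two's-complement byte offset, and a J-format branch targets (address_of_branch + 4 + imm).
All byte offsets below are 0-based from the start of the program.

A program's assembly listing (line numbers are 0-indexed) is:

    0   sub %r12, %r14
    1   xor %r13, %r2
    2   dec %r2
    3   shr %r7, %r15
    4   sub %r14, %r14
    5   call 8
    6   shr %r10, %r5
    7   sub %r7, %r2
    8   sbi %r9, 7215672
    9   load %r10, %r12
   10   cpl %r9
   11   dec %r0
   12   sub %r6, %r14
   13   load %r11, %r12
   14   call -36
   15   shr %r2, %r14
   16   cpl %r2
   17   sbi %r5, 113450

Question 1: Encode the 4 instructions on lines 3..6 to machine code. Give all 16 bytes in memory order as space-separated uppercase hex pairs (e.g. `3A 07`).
L3: shr op=0x5:5|rd=7:4|rs=15:4|pad=0:19 ⇒ 0x2bf80000 ⇒ big 2b f8 00 00
L4: sub op=0x12:5|rd=14:4|rs=14:4|pad=0:19 ⇒ 0x97700000 ⇒ big 97 70 00 00
L5: call op=0x1a:5|imm=8:27 ⇒ 0xd0000008 ⇒ big d0 00 00 08
L6: shr op=0x5:5|rd=10:4|rs=5:4|pad=0:19 ⇒ 0x2d280000 ⇒ big 2d 28 00 00

2B F8 00 00 97 70 00 00 D0 00 00 08 2D 28 00 00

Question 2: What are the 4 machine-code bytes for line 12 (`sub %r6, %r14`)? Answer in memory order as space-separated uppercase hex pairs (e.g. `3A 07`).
93 70 00 00

12. sub fields op=0x12:5|rd=6:4|rs=14:4|pad=0:19 → word 93700000h → 93 70 00 00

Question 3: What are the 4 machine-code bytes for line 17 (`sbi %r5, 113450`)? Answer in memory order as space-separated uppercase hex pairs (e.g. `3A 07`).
BA 81 BB 2A

line 17 (sbi): pack op=0x17:5|rd=5:4|imm=113450:23 = 0xba81bb2a; big→ ba 81 bb 2a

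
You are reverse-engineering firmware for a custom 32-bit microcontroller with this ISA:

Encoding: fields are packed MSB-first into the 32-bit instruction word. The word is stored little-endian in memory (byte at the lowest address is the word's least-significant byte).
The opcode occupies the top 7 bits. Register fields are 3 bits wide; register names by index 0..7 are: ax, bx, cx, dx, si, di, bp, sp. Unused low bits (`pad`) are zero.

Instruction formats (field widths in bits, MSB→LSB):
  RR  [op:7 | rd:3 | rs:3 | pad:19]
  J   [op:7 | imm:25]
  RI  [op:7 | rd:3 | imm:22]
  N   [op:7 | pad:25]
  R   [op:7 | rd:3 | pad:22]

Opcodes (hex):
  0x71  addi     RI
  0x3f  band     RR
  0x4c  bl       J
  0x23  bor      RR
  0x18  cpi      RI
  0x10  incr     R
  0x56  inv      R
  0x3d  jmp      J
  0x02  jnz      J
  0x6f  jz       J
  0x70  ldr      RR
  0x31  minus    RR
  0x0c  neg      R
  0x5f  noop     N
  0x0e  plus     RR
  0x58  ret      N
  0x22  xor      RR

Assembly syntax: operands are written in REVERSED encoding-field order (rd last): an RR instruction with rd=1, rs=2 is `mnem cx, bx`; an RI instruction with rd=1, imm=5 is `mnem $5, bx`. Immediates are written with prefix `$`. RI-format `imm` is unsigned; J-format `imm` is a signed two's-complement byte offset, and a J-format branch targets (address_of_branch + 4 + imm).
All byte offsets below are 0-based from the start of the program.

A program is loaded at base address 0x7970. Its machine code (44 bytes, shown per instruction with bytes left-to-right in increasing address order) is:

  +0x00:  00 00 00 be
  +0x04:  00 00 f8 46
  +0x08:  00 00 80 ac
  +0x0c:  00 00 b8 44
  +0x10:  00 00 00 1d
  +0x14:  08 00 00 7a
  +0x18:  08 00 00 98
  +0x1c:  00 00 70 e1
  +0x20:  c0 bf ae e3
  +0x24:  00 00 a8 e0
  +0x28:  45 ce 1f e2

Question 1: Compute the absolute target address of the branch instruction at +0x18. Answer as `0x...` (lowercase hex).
0x7994

[18] 08 00 00 98 → 0x98000008
  opcode bits[31:25]=0x4c: bl/J
  [24:0] imm=8 = $8
  target = base 0x7970 + off 0x18 + 4 + imm 8 = 0x7994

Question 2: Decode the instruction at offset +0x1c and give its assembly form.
+0x1c: 00 00 70 e1 ⇒ word 0xe1700000 (little)
  top 7b → 0x70 → ldr [RR]
  [24:22] rd=5 = di
  [21:19] rs=6 = bp

ldr bp, di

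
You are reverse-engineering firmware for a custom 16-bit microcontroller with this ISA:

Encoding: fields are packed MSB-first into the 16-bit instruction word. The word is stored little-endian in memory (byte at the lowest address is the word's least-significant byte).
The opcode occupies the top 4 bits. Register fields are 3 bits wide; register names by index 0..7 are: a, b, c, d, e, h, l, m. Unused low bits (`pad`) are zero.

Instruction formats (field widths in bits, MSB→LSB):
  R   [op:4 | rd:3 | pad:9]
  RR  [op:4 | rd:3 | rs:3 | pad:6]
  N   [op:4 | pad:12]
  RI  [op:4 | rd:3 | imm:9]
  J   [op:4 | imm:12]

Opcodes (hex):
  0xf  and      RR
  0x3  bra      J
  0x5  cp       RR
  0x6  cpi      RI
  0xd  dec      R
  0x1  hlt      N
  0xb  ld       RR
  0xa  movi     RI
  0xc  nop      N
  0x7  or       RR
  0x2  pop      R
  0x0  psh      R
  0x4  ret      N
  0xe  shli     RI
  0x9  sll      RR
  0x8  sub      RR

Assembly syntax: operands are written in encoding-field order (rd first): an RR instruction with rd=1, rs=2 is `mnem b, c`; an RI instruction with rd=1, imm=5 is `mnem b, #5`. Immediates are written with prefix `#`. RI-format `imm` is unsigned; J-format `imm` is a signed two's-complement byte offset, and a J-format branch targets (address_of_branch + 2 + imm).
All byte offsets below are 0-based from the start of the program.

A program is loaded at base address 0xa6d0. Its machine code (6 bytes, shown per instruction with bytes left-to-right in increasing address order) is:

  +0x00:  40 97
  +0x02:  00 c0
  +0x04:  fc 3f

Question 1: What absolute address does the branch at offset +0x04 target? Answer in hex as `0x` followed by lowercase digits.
0xa6d2

@+04  little-endian(fc 3f) = 0x3ffc
  op=0x3ffc>>12=0x3 ⇒ bra (J)
  imm: (w>>0)&0xfff=0xffc (s12→-4) → #-4
  target = base 0xa6d0 + off 0x04 + 2 + imm -4 = 0xa6d2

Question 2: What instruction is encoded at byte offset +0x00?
+0x00: 40 97 ⇒ word 0x9740 (little)
  op=0x9740>>12=0x9 ⇒ sll (RR)
  rd: (w>>9)&0x7=0x3 → d
  rs: (w>>6)&0x7=0x5 → h

sll d, h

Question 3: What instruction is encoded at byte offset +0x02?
nop

[02] 00 c0 → 0xc000
  opcode bits[15:12]=0xc: nop/N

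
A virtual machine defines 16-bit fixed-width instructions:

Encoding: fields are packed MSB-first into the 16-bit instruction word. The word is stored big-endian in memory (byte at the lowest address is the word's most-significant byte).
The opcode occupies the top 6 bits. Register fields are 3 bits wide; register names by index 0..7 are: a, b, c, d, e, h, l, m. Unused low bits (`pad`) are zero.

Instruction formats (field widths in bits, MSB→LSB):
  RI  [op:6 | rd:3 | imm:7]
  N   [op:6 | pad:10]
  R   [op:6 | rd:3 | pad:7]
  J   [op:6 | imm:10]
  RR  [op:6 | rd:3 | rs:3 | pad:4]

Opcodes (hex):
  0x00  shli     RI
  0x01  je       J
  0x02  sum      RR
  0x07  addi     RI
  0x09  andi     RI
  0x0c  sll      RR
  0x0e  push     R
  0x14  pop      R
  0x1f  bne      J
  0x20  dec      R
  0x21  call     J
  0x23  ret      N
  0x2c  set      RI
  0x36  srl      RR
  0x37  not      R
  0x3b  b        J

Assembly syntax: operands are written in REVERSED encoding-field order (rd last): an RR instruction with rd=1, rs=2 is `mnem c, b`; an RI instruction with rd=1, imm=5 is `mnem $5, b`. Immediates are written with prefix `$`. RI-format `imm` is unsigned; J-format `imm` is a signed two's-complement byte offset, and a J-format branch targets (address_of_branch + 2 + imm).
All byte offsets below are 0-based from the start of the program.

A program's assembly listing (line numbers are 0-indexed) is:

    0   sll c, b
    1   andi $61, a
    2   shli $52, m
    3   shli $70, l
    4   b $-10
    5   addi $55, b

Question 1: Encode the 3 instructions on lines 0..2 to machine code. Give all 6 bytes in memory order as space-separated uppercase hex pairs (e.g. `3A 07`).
30 A0 24 3D 03 B4

0. sll fields op=0xc:6|rd=1:3|rs=2:3|pad=0:4 → word 30a0h → 30 a0
1. andi fields op=0x9:6|rd=0:3|imm=61:7 → word 243dh → 24 3d
2. shli fields op=0x0:6|rd=7:3|imm=52:7 → word 03b4h → 03 b4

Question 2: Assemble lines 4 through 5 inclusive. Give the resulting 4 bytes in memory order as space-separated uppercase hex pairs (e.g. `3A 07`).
EF F6 1C B7

line 4 (b): pack op=0x3b:6|imm=-10:10 = 0xeff6; big→ ef f6
line 5 (addi): pack op=0x7:6|rd=1:3|imm=55:7 = 0x1cb7; big→ 1c b7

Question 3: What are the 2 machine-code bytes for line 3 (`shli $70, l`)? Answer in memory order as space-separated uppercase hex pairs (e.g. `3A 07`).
03 46

3. shli fields op=0x0:6|rd=6:3|imm=70:7 → word 0346h → 03 46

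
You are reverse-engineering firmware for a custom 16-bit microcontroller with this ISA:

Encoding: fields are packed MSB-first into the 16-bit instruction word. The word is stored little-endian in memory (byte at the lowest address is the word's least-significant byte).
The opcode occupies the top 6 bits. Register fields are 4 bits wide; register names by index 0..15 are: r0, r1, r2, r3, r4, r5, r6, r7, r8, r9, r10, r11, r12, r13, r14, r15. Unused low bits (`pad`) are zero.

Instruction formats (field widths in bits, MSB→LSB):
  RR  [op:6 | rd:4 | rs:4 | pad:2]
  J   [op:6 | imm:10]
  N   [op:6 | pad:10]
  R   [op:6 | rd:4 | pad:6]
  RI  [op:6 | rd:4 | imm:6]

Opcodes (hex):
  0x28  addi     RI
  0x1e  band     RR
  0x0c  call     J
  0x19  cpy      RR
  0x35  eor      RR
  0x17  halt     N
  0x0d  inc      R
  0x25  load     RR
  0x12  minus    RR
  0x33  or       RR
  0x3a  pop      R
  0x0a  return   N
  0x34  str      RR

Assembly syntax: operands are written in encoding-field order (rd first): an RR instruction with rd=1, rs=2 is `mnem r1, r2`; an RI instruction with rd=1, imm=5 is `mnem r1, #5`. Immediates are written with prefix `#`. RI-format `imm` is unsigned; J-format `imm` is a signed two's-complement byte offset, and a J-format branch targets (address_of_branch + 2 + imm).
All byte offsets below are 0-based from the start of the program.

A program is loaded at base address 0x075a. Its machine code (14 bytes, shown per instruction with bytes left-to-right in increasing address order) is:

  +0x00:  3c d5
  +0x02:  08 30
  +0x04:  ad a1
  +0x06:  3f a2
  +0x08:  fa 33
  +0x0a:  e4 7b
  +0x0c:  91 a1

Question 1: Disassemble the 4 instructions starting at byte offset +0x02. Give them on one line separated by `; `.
+0x02: 08 30 ⇒ word 0x3008 (little)
  opcode bits[15:10]=0xc: call/J
  [9:0] imm=8 = #8
+0x04: ad a1 ⇒ word 0xa1ad (little)
  opcode bits[15:10]=0x28: addi/RI
  [9:6] rd=6 = r6
  [5:0] imm=45 = #45
+0x06: 3f a2 ⇒ word 0xa23f (little)
  opcode bits[15:10]=0x28: addi/RI
  [9:6] rd=8 = r8
  [5:0] imm=63 = #63
+0x08: fa 33 ⇒ word 0x33fa (little)
  opcode bits[15:10]=0xc: call/J
  [9:0] imm=1018 (s10→-6) = #-6

call #8; addi r6, #45; addi r8, #63; call #-6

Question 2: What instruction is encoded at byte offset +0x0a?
band r15, r9

@+0a  little-endian(e4 7b) = 0x7be4
  opcode bits[15:10]=0x1e: band/RR
  rd@[9:6]=0xf ⇒ r15
  rs@[5:2]=0x9 ⇒ r9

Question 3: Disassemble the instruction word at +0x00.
eor r4, r15

+0x00: 3c d5 ⇒ word 0xd53c (little)
  op=0xd53c>>10=0x35 ⇒ eor (RR)
  rd: (w>>6)&0xf=0x4 → r4
  rs: (w>>2)&0xf=0xf → r15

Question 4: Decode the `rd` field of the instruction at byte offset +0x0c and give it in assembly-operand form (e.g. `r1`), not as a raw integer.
off 0x0c: read 91 a1 as little → 0xa191
  opcode bits[15:10]=0x28: addi/RI
  rd@[9:6]=0x6 ⇒ r6
  imm@[5:0]=0x11 ⇒ #17

r6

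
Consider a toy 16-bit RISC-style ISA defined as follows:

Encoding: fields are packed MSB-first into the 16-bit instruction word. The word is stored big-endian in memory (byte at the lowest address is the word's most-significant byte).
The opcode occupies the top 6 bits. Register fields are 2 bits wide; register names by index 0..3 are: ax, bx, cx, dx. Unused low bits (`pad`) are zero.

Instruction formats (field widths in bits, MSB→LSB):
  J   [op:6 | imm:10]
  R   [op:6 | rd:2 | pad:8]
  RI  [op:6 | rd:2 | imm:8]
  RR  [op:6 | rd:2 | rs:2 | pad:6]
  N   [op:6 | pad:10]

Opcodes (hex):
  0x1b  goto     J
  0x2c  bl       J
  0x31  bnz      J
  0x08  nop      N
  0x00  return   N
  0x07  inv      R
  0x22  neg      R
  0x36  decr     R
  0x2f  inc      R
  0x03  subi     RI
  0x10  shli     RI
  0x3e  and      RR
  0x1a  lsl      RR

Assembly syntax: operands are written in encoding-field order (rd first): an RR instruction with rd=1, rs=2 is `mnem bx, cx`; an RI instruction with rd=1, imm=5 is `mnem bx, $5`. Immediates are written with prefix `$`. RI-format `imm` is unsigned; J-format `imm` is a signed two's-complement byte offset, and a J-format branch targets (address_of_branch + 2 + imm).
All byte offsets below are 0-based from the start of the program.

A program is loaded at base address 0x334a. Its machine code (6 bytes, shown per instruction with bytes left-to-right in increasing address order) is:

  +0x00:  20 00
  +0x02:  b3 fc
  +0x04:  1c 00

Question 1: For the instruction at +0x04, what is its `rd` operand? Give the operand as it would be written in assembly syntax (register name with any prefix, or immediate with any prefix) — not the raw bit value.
ax

off 0x04: read 1c 00 as big → 0x1c00
  opcode bits[15:10]=0x7: inv/R
  [9:8] rd=0 = ax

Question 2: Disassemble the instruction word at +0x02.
bl $-4

@+02  big-endian(b3 fc) = 0xb3fc
  top 6b → 0x2c → bl [J]
  [9:0] imm=1020 (s10→-4) = $-4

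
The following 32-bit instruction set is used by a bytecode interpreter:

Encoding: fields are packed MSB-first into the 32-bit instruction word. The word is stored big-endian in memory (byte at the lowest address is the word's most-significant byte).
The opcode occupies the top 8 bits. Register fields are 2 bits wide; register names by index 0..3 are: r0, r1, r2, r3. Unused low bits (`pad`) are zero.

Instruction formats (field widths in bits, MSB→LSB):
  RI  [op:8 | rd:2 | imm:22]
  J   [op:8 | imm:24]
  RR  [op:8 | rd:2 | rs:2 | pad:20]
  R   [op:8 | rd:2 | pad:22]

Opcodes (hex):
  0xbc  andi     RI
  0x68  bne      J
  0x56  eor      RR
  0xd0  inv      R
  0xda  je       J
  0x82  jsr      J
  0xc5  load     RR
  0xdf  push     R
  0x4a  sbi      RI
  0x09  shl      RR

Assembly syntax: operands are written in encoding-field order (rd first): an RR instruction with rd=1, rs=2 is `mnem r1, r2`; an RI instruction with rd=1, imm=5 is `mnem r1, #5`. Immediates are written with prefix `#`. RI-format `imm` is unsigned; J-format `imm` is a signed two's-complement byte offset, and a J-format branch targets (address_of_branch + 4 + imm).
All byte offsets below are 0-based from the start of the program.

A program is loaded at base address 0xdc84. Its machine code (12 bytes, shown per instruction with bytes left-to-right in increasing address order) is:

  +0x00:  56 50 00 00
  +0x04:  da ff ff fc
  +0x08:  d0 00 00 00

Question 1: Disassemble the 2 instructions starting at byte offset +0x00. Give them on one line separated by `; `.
off 0x00: read 56 50 00 00 as big → 0x56500000
  top 8b → 0x56 → eor [RR]
  rd@[23:22]=0x1 ⇒ r1
  rs@[21:20]=0x1 ⇒ r1
off 0x04: read da ff ff fc as big → 0xdafffffc
  top 8b → 0xda → je [J]
  imm@[23:0]=0xfffffc (s24→-4) ⇒ #-4

eor r1, r1; je #-4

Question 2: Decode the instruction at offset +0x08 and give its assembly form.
off 0x08: read d0 00 00 00 as big → 0xd0000000
  op=0xd0000000>>24=0xd0 ⇒ inv (R)
  rd@[23:22]=0x0 ⇒ r0

inv r0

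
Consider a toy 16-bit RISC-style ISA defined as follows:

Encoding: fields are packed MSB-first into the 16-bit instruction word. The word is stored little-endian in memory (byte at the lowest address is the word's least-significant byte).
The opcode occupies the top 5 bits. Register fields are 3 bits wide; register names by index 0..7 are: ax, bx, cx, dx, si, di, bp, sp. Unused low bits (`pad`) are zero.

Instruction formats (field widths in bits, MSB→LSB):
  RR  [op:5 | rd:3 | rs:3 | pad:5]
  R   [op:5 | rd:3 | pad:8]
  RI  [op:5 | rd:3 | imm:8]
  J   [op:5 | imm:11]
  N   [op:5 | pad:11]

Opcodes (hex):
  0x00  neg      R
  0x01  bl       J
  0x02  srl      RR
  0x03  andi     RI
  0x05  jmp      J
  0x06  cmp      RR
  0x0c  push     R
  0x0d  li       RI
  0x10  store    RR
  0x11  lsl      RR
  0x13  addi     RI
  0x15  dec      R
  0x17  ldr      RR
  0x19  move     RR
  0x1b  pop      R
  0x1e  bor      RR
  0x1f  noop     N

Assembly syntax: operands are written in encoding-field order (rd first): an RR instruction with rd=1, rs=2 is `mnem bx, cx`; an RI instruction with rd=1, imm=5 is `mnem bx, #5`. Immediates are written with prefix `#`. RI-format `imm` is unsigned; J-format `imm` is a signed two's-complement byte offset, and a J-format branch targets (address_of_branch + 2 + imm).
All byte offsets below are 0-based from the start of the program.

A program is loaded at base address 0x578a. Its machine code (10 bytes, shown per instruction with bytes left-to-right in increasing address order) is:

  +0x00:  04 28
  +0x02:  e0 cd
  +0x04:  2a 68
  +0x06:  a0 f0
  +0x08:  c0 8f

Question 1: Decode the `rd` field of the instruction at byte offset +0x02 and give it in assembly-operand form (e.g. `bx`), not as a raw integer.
di

[02] e0 cd → 0xcde0
  top 5b → 0x19 → move [RR]
  [10:8] rd=5 = di
  [7:5] rs=7 = sp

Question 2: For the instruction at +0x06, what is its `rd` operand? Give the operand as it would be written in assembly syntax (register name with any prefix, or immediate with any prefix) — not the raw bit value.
off 0x06: read a0 f0 as little → 0xf0a0
  top 5b → 0x1e → bor [RR]
  rd: (w>>8)&0x7=0x0 → ax
  rs: (w>>5)&0x7=0x5 → di

ax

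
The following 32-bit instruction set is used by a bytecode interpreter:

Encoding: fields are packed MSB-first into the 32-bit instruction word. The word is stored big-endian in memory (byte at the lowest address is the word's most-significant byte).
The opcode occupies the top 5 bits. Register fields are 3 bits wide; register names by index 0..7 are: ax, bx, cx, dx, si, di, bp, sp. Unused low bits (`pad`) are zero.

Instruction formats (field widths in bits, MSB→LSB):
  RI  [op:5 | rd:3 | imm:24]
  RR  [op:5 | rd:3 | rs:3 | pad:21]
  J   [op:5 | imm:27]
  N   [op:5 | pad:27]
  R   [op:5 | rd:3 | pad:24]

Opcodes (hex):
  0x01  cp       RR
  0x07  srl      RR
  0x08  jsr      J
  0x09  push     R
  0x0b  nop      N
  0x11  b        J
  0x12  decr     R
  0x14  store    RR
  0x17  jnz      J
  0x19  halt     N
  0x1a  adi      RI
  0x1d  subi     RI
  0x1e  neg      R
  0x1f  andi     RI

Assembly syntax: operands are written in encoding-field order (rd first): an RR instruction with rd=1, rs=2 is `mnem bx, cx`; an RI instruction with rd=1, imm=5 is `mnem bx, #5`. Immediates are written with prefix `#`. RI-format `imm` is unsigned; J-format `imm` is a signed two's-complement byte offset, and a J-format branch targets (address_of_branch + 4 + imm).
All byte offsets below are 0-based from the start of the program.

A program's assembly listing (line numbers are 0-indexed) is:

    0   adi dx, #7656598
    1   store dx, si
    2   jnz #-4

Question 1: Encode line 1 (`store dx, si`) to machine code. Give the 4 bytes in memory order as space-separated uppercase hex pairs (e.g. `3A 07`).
1. store fields op=0x14:5|rd=3:3|rs=4:3|pad=0:21 → word a3800000h → a3 80 00 00

A3 80 00 00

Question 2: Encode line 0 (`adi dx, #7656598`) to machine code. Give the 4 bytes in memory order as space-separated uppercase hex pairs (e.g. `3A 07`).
L0: adi op=0x1a:5|rd=3:3|imm=7656598:24 ⇒ 0xd374d496 ⇒ big d3 74 d4 96

D3 74 D4 96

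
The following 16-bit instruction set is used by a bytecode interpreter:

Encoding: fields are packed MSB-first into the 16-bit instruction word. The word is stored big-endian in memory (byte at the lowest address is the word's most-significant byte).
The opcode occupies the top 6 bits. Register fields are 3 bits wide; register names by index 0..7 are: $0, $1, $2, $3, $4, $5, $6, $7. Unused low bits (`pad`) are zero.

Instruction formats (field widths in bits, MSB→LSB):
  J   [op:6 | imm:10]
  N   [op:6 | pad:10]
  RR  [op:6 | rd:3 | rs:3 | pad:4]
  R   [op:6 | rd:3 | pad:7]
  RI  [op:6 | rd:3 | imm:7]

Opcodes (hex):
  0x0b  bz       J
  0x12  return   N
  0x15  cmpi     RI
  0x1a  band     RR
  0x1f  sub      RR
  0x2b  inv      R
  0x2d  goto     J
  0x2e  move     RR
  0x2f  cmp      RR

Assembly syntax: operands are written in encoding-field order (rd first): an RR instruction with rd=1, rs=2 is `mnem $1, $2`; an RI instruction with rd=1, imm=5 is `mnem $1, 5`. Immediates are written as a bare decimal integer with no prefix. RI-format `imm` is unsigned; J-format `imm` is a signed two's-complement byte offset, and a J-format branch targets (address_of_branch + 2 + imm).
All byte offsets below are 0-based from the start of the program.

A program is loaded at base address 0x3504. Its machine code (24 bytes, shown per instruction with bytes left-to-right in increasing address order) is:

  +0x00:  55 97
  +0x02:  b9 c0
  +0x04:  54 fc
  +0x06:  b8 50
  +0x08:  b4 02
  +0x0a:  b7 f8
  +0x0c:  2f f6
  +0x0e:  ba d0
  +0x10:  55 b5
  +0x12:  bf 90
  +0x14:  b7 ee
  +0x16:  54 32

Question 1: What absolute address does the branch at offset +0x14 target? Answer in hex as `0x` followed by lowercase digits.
@+14  big-endian(b7 ee) = 0xb7ee
  opcode bits[15:10]=0x2d: goto/J
  [9:0] imm=1006 (s10→-18) = -18
  target = base 0x3504 + off 0x14 + 2 + imm -18 = 0x3508

0x3508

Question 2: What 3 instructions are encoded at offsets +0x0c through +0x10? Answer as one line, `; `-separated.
bz -10; move $5, $5; cmpi $3, 53

+0x0c: 2f f6 ⇒ word 0x2ff6 (big)
  top 6b → 0xb → bz [J]
  imm@[9:0]=0x3f6 (s10→-10) ⇒ -10
+0x0e: ba d0 ⇒ word 0xbad0 (big)
  top 6b → 0x2e → move [RR]
  rd@[9:7]=0x5 ⇒ $5
  rs@[6:4]=0x5 ⇒ $5
+0x10: 55 b5 ⇒ word 0x55b5 (big)
  top 6b → 0x15 → cmpi [RI]
  rd@[9:7]=0x3 ⇒ $3
  imm@[6:0]=0x35 ⇒ 53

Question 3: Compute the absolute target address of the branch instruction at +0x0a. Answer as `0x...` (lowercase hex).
0x3508

@+0a  big-endian(b7 f8) = 0xb7f8
  opcode bits[15:10]=0x2d: goto/J
  imm@[9:0]=0x3f8 (s10→-8) ⇒ -8
  target = base 0x3504 + off 0x0a + 2 + imm -8 = 0x3508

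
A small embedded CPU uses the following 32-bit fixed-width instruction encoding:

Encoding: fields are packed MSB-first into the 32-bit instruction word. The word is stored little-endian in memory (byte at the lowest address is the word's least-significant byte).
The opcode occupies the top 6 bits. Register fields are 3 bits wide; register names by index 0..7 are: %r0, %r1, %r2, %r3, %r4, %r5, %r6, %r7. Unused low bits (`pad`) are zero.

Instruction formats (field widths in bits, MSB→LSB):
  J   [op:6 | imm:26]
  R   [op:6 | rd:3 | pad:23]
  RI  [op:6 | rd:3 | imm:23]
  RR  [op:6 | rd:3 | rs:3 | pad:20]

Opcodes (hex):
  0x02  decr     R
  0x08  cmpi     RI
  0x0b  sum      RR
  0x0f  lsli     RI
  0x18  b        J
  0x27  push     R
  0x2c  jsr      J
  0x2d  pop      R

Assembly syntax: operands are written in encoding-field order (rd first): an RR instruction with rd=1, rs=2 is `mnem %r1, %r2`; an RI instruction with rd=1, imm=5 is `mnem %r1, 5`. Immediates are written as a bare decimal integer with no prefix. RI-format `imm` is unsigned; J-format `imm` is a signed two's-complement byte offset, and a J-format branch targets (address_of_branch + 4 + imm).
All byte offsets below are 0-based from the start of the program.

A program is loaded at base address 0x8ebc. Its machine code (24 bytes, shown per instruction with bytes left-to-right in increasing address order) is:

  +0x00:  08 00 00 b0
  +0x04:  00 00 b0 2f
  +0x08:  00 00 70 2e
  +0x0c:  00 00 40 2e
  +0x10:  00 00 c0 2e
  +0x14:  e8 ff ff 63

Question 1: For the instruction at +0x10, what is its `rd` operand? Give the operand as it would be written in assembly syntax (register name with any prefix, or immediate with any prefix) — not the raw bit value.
%r5

@+10  little-endian(00 00 c0 2e) = 0x2ec00000
  top 6b → 0xb → sum [RR]
  [25:23] rd=5 = %r5
  [22:20] rs=4 = %r4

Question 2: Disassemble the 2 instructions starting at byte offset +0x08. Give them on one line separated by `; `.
sum %r4, %r7; sum %r4, %r4

+0x08: 00 00 70 2e ⇒ word 0x2e700000 (little)
  opcode bits[31:26]=0xb: sum/RR
  rd@[25:23]=0x4 ⇒ %r4
  rs@[22:20]=0x7 ⇒ %r7
+0x0c: 00 00 40 2e ⇒ word 0x2e400000 (little)
  opcode bits[31:26]=0xb: sum/RR
  rd@[25:23]=0x4 ⇒ %r4
  rs@[22:20]=0x4 ⇒ %r4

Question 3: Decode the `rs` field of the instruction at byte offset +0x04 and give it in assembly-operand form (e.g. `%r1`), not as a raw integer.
+0x04: 00 00 b0 2f ⇒ word 0x2fb00000 (little)
  top 6b → 0xb → sum [RR]
  rd: (w>>23)&0x7=0x7 → %r7
  rs: (w>>20)&0x7=0x3 → %r3

%r3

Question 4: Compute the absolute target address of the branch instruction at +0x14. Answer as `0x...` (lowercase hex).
0x8ebc

+0x14: e8 ff ff 63 ⇒ word 0x63ffffe8 (little)
  opcode bits[31:26]=0x18: b/J
  imm@[25:0]=0x3ffffe8 (s26→-24) ⇒ -24
  target = base 0x8ebc + off 0x14 + 4 + imm -24 = 0x8ebc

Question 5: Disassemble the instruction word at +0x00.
+0x00: 08 00 00 b0 ⇒ word 0xb0000008 (little)
  top 6b → 0x2c → jsr [J]
  [25:0] imm=8 = 8

jsr 8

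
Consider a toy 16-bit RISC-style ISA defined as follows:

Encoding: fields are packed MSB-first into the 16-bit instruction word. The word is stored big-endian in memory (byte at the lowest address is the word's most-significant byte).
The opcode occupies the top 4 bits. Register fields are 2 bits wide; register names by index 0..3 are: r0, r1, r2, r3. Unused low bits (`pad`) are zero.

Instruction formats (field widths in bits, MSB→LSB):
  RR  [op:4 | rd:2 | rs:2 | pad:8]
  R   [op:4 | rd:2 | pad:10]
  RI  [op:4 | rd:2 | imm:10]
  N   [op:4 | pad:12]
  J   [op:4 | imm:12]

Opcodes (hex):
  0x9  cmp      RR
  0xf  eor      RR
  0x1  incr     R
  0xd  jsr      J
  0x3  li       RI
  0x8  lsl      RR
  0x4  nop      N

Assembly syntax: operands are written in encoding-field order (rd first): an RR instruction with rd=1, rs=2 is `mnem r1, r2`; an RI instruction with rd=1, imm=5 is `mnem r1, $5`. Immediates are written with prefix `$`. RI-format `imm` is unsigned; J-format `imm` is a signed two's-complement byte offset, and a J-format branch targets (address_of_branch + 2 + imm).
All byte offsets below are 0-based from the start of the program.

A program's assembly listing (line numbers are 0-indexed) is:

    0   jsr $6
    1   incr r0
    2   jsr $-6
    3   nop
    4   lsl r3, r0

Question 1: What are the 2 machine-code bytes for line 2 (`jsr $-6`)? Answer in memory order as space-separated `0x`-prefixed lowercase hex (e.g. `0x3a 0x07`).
0xdf 0xfa

2. jsr fields op=0xd:4|imm=-6:12 → word dffah → df fa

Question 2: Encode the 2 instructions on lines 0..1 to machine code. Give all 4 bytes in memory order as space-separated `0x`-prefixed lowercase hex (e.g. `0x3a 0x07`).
0xd0 0x06 0x10 0x00

L0: jsr op=0xd:4|imm=6:12 ⇒ 0xd006 ⇒ big d0 06
L1: incr op=0x1:4|rd=0:2|pad=0:10 ⇒ 0x1000 ⇒ big 10 00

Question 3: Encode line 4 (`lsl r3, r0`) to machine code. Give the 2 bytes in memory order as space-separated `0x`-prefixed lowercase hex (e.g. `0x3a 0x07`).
4. lsl fields op=0x8:4|rd=3:2|rs=0:2|pad=0:8 → word 8c00h → 8c 00

0x8c 0x00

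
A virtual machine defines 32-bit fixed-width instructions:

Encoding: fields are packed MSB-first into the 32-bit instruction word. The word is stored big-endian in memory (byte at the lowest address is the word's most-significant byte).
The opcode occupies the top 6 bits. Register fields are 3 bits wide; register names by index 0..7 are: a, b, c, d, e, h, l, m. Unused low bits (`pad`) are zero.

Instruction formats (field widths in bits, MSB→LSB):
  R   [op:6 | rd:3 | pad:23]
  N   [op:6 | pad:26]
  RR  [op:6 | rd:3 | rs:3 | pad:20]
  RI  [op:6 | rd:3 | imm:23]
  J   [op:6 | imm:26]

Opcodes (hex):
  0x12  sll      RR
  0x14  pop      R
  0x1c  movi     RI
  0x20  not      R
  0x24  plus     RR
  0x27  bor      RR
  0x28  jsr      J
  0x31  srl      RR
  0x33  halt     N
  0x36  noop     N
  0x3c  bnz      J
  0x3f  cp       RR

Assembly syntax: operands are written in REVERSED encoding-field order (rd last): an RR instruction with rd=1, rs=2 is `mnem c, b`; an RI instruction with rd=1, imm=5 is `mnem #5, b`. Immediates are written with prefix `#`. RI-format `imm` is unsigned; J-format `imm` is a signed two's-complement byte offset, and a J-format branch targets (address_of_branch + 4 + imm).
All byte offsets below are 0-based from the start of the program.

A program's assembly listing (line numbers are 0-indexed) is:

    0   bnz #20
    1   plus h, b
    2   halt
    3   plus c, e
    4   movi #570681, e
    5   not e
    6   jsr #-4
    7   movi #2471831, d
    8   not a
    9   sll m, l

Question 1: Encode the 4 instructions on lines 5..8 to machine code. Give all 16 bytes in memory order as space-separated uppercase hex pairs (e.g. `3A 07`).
82 00 00 00 A3 FF FF FC 71 A5 B7 97 80 00 00 00

5. not fields op=0x20:6|rd=4:3|pad=0:23 → word 82000000h → 82 00 00 00
6. jsr fields op=0x28:6|imm=-4:26 → word a3fffffch → a3 ff ff fc
7. movi fields op=0x1c:6|rd=3:3|imm=2471831:23 → word 71a5b797h → 71 a5 b7 97
8. not fields op=0x20:6|rd=0:3|pad=0:23 → word 80000000h → 80 00 00 00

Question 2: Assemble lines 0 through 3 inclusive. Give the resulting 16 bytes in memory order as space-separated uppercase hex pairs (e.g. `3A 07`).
L0: bnz op=0x3c:6|imm=20:26 ⇒ 0xf0000014 ⇒ big f0 00 00 14
L1: plus op=0x24:6|rd=1:3|rs=5:3|pad=0:20 ⇒ 0x90d00000 ⇒ big 90 d0 00 00
L2: halt op=0x33:6|pad=0:26 ⇒ 0xcc000000 ⇒ big cc 00 00 00
L3: plus op=0x24:6|rd=4:3|rs=2:3|pad=0:20 ⇒ 0x92200000 ⇒ big 92 20 00 00

F0 00 00 14 90 D0 00 00 CC 00 00 00 92 20 00 00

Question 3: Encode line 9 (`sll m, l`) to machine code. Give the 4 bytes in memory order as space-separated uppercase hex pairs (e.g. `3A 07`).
line 9 (sll): pack op=0x12:6|rd=6:3|rs=7:3|pad=0:20 = 0x4b700000; big→ 4b 70 00 00

4B 70 00 00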